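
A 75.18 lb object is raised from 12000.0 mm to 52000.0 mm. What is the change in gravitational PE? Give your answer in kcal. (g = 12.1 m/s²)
ΔPE = mg(h₂ − h₁) = 34.1 kg × 12.1 m/s² × (52 − 12) m = 1.65e+04 J = 3.945 kcal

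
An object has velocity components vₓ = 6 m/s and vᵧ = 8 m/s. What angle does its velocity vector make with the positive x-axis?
θ = arctan(vᵧ/vₓ) = arctan(8/6) = 53.13°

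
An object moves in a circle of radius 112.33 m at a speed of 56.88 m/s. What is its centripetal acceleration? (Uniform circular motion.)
a_c = v²/r = 56.88²/112.33 = 3235.33/112.33 = 28.8 m/s²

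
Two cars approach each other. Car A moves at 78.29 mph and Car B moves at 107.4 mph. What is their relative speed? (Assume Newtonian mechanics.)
v_rel = v_A + v_B = 78.29 + 107.4 = 185.7 mph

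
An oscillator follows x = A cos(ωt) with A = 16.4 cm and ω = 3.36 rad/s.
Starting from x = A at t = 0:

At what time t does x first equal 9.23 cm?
cos(ωt) = x/A = 9.23/16.4 = 0.5628
ωt = arccos(0.5628) = 0.973 rad
t = 0.973/3.36 = 0.2896 s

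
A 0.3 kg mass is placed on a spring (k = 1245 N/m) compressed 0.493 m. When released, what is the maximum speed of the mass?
½kx² = ½mv² → v = x√(k/m) = 0.493×√(1245/0.3) = 31.76 m/s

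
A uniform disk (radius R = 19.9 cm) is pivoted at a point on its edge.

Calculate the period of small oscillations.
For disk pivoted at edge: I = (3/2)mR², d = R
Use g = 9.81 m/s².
I/m = (3/2)R² = 0.0594 m²; d = R = 0.199 m
T = 2π√((3/2)R²/(gR)) = 2π√(3R/(2g)) = 1.096 s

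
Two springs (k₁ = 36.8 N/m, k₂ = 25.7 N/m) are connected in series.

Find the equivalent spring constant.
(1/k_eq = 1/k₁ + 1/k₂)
1/k_eq = 1/36.8 + 1/25.7 = 0.066084; k_eq = 15.13 N/m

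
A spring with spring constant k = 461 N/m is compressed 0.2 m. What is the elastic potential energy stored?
PE = ½kx² = ½×461×0.2² = 9.22 J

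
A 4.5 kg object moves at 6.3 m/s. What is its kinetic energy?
KE = ½mv² = ½×4.5×6.3² = 89.3025 J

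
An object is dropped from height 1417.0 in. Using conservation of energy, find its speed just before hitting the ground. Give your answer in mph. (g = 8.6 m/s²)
mgh = ½mv² → v = √(2gh) = √(2×8.6×35.99) = 24.88 m/s = 55.66 mph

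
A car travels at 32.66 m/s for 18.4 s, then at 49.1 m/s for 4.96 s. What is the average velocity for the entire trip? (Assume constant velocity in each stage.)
d₁ = v₁t₁ = 32.66 × 18.4 = 600.944 m
d₂ = v₂t₂ = 49.1 × 4.96 = 243.536 m
d_total = 844.48 m, t_total = 23.36 s
v_avg = d_total/t_total = 844.48/23.36 = 36.15 m/s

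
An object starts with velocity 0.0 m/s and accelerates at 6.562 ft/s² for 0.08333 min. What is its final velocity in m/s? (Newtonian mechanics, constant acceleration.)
v = v₀ + at (with unit conversion) = 10.0 m/s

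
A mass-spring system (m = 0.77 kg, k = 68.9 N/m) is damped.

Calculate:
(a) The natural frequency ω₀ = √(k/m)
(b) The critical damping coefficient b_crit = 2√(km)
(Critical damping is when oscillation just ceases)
ω₀ = √(k/m) = √(68.9/0.77) = 9.459 rad/s
b_crit = 2√(km) = 2√(68.9×0.77) = 14.57 kg/s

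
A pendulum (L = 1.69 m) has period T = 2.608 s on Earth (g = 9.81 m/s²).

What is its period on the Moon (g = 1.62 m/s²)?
T = 2π√(L/g), so T_moon/T_earth = √(g_earth/g_moon)
T_moon = 2π√(1.69/1.62) = 6.417 s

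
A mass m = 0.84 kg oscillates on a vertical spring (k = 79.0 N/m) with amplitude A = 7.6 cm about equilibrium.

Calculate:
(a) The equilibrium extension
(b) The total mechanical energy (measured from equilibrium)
x_eq = mg/k = 0.84×9.81/79.0 = 0.1043 m = 10.43 cm
E = ½kA² = ½×79.0×(0.076)² = 0.2282 J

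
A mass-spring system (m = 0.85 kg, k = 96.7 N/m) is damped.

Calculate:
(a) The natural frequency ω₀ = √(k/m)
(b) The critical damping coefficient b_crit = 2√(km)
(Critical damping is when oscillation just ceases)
ω₀ = √(k/m) = √(96.7/0.85) = 10.67 rad/s
b_crit = 2√(km) = 2√(96.7×0.85) = 18.13 kg/s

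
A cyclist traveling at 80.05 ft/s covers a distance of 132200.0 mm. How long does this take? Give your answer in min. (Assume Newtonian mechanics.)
t = d/v (with unit conversion) = 0.0903 min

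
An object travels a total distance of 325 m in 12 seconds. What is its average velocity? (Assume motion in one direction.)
v_avg = Δd / Δt = 325 / 12 = 27.08 m/s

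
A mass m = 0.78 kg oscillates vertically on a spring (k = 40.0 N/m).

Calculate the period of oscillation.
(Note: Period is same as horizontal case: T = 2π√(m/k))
T = 2π√(m/k) = 2π√(0.78/40.0) = 0.8774 s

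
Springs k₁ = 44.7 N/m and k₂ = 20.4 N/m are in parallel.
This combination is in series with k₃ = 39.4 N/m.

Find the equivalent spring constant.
k₁₂ = k₁ + k₂ = 65.1 N/m (parallel)
1/k_eq = 1/k₁₂ + 1/k₃ → k_eq = 24.54 N/m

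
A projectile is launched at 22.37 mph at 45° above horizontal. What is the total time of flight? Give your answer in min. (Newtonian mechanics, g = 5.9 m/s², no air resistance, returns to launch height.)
T = 2v₀sin(θ)/g (with unit conversion) = 0.03995 min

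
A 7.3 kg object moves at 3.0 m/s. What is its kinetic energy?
KE = ½mv² = ½×7.3×3.0² = 32.85 J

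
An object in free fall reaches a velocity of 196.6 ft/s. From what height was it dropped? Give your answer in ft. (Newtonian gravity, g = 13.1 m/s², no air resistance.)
h = v²/(2g) (with unit conversion) = 449.7 ft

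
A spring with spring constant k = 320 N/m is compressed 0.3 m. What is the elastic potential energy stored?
PE = ½kx² = ½×320×0.3² = 14.4 J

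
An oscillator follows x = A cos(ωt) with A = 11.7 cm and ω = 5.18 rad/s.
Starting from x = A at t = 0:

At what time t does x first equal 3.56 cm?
cos(ωt) = x/A = 3.56/11.7 = 0.3043
ωt = arccos(0.3043) = 1.262 rad
t = 1.262/5.18 = 0.2436 s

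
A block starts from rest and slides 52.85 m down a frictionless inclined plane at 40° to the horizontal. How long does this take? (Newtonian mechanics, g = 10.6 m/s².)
a = g sin(θ) = 10.6 × sin(40°) = 6.81 m/s²
t = √(2d/a) = √(2 × 52.85 / 6.81) = 3.94 s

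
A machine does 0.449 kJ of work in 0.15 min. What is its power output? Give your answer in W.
P = W/t = 449 J / 9 s = 49.89 W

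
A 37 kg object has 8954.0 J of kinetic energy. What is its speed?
KE = ½mv² → v = √(2KE/m) = √(2×8954.0/37) = 22.0 m/s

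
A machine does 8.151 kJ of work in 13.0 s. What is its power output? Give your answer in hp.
P = W/t = 8151 J / 13 s = 627 W = 0.8408 hp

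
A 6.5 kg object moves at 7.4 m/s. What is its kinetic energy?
KE = ½mv² = ½×6.5×7.4² = 177.97 J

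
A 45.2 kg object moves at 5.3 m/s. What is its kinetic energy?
KE = ½mv² = ½×45.2×5.3² = 634.834 J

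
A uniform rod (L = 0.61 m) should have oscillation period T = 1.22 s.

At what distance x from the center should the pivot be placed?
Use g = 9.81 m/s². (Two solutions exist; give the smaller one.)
T = 2π√((L²/12 + x²)/(gx)). Let c = T²g/(4π²) = 0.3699.
x² − cx + L²/12 = 0 → x = (c − √(c² − L²/3))/2 = 0.1285 m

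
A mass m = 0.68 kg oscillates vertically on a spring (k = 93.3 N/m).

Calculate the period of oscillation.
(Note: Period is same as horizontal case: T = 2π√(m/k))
T = 2π√(m/k) = 2π√(0.68/93.3) = 0.5364 s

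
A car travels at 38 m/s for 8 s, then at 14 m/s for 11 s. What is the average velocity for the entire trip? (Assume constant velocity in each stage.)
d₁ = v₁t₁ = 38 × 8 = 304 m
d₂ = v₂t₂ = 14 × 11 = 154 m
d_total = 458 m, t_total = 19 s
v_avg = d_total/t_total = 458/19 = 24.11 m/s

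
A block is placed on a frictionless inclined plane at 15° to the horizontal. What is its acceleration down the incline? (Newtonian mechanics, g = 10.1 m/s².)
a = g sin(θ) = 10.1 × sin(15°) = 10.1 × 0.2588 = 2.61 m/s²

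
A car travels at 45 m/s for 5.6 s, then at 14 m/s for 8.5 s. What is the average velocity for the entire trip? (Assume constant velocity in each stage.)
d₁ = v₁t₁ = 45 × 5.6 = 252 m
d₂ = v₂t₂ = 14 × 8.5 = 119 m
d_total = 371.0 m, t_total = 14.1 s
v_avg = d_total/t_total = 371.0/14.1 = 26.31 m/s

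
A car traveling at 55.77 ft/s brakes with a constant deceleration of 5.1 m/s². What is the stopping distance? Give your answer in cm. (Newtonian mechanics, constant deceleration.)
d = v₀² / (2a) (with unit conversion) = 2833.0 cm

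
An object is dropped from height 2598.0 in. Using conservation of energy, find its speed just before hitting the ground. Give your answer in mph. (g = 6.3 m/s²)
mgh = ½mv² → v = √(2gh) = √(2×6.3×65.99) = 28.84 m/s = 64.5 mph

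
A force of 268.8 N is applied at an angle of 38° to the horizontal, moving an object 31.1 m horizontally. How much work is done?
W = Fd cosθ = 268.8×31.1×cos(38°) = 6587.5 J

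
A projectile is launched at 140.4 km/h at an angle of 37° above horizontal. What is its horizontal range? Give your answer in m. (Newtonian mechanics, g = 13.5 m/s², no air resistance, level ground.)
R = v₀² sin(2θ) / g (with unit conversion) = 108.3 m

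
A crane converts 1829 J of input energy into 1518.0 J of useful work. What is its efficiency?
η = W_out/W_in = 1518.0/1829 = 0.83 = 83.0%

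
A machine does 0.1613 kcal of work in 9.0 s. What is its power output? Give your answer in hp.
P = W/t = 674.9 J / 9 s = 74.99 W = 0.1006 hp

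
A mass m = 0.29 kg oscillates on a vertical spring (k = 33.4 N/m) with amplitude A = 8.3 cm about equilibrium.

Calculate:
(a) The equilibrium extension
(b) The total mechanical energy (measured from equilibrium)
x_eq = mg/k = 0.29×9.81/33.4 = 0.08518 m = 8.518 cm
E = ½kA² = ½×33.4×(0.083)² = 0.115 J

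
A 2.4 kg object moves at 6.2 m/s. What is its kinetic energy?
KE = ½mv² = ½×2.4×6.2² = 46.128 J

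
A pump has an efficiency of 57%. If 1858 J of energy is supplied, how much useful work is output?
W_out = η × W_in = 0.57 × 1858 = 1059.1 J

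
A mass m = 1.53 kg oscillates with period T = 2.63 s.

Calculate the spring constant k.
T = 2π√(m/k) → k = m(2π/T)² = 1.53×(2π/2.63)² = 8.733 N/m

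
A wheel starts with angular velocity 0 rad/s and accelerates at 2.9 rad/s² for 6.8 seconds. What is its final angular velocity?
ω = ω₀ + αt = 0 + 2.9 × 6.8 = 19.72 rad/s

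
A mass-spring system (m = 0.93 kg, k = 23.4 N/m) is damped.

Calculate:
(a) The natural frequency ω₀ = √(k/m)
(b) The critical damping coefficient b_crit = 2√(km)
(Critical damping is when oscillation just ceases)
ω₀ = √(k/m) = √(23.4/0.93) = 5.016 rad/s
b_crit = 2√(km) = 2√(23.4×0.93) = 9.33 kg/s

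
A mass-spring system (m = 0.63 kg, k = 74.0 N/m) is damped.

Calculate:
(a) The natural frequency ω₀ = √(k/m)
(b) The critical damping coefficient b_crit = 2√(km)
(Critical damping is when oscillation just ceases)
ω₀ = √(k/m) = √(74.0/0.63) = 10.84 rad/s
b_crit = 2√(km) = 2√(74.0×0.63) = 13.66 kg/s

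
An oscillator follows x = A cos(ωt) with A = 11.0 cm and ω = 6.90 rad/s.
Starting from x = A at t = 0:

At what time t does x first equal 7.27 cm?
cos(ωt) = x/A = 7.27/11.0 = 0.6609
ωt = arccos(0.6609) = 0.8488 rad
t = 0.8488/6.9 = 0.123 s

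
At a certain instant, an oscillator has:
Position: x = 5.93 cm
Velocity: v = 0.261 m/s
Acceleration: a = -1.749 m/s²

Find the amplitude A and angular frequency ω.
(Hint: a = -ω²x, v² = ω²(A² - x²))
a = −ω²x → ω = √(|a|/x) = √(1.749/0.0593) = 5.431 rad/s
v² = ω²(A² − x²) → A = √(x² + v²/ω²) = √(0.0593² + 0.261²/5.431²) = 0.07633 m = 7.633 cm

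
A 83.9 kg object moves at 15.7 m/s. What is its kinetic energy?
KE = ½mv² = ½×83.9×15.7² = 10340.26 J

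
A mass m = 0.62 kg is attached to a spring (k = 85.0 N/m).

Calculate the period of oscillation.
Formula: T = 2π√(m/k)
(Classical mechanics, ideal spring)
T = 2π√(m/k) = 2π√(0.62/85.0) = 0.5366 s; f = 1/T = 1.864 Hz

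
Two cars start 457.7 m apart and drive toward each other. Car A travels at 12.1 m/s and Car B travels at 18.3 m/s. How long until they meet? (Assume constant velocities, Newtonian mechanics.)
Combined speed: v_combined = 12.1 + 18.3 = 30.4 m/s
Time to meet: t = d/30.4 = 457.7/30.4 = 15.06 s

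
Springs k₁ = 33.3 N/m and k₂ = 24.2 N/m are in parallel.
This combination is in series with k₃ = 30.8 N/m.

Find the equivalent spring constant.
k₁₂ = k₁ + k₂ = 57.5 N/m (parallel)
1/k_eq = 1/k₁₂ + 1/k₃ → k_eq = 20.06 N/m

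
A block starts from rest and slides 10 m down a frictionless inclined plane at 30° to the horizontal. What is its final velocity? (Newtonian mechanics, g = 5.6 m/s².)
a = g sin(θ) = 5.6 × sin(30°) = 2.8 m/s²
v = √(2ad) = √(2 × 2.8 × 10) = 7.48 m/s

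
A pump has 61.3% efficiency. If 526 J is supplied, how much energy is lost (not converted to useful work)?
W_out = η × W_in = 0.613×526 = 322.44 J
W_lost = W_in − W_out = 526 − 322.44 = 203.56 J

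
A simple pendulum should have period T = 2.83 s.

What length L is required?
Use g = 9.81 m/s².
T = 2π√(L/g) → L = g(T/2π)² = 9.81×(2.83/2π)² = 1.99 m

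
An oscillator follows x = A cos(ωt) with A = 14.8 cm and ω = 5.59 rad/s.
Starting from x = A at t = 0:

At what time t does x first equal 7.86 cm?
cos(ωt) = x/A = 7.86/14.8 = 0.5311
ωt = arccos(0.5311) = 1.011 rad
t = 1.011/5.59 = 0.1808 s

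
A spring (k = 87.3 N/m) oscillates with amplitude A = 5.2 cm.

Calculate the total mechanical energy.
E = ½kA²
E = ½kA² = ½×87.3×(0.052)² = 0.118 J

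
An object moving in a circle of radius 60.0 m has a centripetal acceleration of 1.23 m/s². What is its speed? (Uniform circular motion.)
v = √(a_c × r) = √(1.23 × 60.0) = 8.59 m/s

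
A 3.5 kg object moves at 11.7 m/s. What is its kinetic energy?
KE = ½mv² = ½×3.5×11.7² = 239.5575 J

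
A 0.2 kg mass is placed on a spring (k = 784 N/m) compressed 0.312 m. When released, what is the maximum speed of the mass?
½kx² = ½mv² → v = x√(k/m) = 0.312×√(784/0.2) = 19.53 m/s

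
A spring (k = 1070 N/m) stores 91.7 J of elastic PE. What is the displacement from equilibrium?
PE = ½kx² → x = √(2PE/k) = √(2×91.7/1070) = 0.414 m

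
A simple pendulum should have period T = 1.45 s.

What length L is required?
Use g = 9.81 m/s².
T = 2π√(L/g) → L = g(T/2π)² = 9.81×(1.45/2π)² = 0.5225 m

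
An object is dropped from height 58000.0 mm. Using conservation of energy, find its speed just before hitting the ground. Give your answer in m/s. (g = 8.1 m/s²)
mgh = ½mv² → v = √(2gh) = √(2×8.1×58) = 30.65 m/s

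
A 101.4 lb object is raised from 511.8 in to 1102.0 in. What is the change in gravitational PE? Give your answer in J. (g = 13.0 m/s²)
ΔPE = mg(h₂ − h₁) = 45.99 kg × 13.0 m/s² × (27.99 − 13) m = 8964 J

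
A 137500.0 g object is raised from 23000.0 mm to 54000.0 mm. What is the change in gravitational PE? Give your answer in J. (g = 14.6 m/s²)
ΔPE = mg(h₂ − h₁) = 137.5 kg × 14.6 m/s² × (54 − 23) m = 6.223e+04 J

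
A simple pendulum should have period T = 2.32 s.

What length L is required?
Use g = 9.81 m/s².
T = 2π√(L/g) → L = g(T/2π)² = 9.81×(2.32/2π)² = 1.337 m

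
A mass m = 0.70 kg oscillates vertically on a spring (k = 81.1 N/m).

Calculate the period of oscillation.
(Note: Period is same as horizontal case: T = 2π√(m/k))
T = 2π√(m/k) = 2π√(0.7/81.1) = 0.5837 s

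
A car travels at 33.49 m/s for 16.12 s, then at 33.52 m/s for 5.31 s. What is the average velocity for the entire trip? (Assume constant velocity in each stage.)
d₁ = v₁t₁ = 33.49 × 16.12 = 539.859 m
d₂ = v₂t₂ = 33.52 × 5.31 = 177.991 m
d_total = 717.85 m, t_total = 21.43 s
v_avg = d_total/t_total = 717.85/21.43 = 33.5 m/s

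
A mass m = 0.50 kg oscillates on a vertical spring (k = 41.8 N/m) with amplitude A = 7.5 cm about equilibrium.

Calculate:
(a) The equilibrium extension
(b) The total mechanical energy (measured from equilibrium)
x_eq = mg/k = 0.5×9.81/41.8 = 0.1173 m = 11.73 cm
E = ½kA² = ½×41.8×(0.075)² = 0.1176 J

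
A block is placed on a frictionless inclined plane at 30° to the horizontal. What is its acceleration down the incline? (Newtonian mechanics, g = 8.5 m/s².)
a = g sin(θ) = 8.5 × sin(30°) = 8.5 × 0.5 = 4.25 m/s²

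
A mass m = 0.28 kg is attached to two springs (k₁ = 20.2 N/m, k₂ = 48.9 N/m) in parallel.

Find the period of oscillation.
k_eq = k₁+k₂ = 69.1 N/m
T = 2π√(m/k_eq) = 2π√(0.28/69.1) = 0.4 s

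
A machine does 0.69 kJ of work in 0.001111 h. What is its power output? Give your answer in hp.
P = W/t = 690 J / 4 s = 172.5 W = 0.2313 hp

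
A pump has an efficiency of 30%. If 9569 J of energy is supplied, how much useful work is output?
W_out = η × W_in = 0.3 × 9569 = 2870.7 J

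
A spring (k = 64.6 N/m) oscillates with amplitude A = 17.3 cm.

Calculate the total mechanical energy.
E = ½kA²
E = ½kA² = ½×64.6×(0.173)² = 0.9667 J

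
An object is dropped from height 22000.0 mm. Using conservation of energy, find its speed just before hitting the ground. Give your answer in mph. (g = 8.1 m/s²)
mgh = ½mv² → v = √(2gh) = √(2×8.1×22) = 18.88 m/s = 42.23 mph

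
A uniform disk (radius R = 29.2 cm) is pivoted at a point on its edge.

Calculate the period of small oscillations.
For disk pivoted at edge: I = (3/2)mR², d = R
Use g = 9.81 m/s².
I/m = (3/2)R² = 0.1279 m²; d = R = 0.292 m
T = 2π√((3/2)R²/(gR)) = 2π√(3R/(2g)) = 1.328 s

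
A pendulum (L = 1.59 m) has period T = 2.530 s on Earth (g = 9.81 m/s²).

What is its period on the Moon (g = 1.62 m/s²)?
T = 2π√(L/g), so T_moon/T_earth = √(g_earth/g_moon)
T_moon = 2π√(1.59/1.62) = 6.225 s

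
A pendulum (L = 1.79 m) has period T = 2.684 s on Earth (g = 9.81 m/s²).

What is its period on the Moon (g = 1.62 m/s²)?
T = 2π√(L/g), so T_moon/T_earth = √(g_earth/g_moon)
T_moon = 2π√(1.79/1.62) = 6.605 s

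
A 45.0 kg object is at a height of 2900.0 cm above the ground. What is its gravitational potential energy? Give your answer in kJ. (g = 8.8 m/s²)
PE = mgh = 45 kg × 8.8 m/s² × 29 m = 1.148e+04 J = 11.48 kJ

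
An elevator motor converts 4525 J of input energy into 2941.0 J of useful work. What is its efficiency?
η = W_out/W_in = 2941.0/4525 = 0.6499 = 64.99%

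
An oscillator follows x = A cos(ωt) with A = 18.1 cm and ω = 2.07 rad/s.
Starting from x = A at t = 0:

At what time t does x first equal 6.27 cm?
cos(ωt) = x/A = 6.27/18.1 = 0.3464
ωt = arccos(0.3464) = 1.217 rad
t = 1.217/2.07 = 0.5879 s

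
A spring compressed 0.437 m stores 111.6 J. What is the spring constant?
PE = ½kx² → k = 2PE/x² = 2×111.6/0.437² = 1169.0 N/m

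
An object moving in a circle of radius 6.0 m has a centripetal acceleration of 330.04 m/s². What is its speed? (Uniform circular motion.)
v = √(a_c × r) = √(330.04 × 6.0) = 44.5 m/s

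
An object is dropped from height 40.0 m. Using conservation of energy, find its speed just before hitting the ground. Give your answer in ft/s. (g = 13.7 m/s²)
mgh = ½mv² → v = √(2gh) = √(2×13.7×40) = 33.11 m/s = 108.6 ft/s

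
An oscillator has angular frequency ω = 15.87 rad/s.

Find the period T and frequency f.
T = 2π/ω = 2π/15.87 = 0.3959 s; f = ω/2π = 2.526 Hz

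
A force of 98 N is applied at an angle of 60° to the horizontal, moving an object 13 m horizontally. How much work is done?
W = Fd cosθ = 98×13×cos(60°) = 637.0 J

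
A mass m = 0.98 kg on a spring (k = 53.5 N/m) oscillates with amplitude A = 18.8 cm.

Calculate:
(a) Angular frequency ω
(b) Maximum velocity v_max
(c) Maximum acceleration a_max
ω = √(k/m) = √(53.5/0.98) = 7.389 rad/s
v_max = ωA = 7.389×0.188 = 1.389 m/s
a_max = ω²A = 7.389²×0.188 = 10.26 m/s²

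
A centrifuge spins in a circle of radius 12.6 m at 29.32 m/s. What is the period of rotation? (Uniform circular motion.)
T = 2πr/v = 2π×12.6/29.32 = 2.7 s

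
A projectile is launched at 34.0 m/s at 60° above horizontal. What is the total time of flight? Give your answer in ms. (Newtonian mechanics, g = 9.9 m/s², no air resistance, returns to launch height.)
T = 2v₀sin(θ)/g (with unit conversion) = 5948.0 ms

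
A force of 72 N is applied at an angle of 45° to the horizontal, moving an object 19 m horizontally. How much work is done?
W = Fd cosθ = 72×19×cos(45°) = 967.32 J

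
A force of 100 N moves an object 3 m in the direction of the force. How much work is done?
W = Fd = 100×3 = 300.0 J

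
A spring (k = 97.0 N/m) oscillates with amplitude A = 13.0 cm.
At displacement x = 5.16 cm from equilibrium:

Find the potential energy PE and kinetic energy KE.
E_total = ½kA² = ½×97.0×(0.13)² = 0.8197 J
PE = ½kx² = ½×97.0×(0.0516)² = 0.1291 J
KE = E_total − PE = 0.6905 J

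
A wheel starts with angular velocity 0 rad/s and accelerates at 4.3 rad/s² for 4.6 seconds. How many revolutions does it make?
θ = ω₀t + ½αt² = 0×4.6 + ½×4.3×4.6² = 45.49 rad
Revolutions = θ/(2π) = 45.49/(2π) = 7.24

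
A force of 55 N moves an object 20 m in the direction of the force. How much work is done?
W = Fd = 55×20 = 1100.0 J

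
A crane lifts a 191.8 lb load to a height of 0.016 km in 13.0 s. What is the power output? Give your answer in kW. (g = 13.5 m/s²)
W = mgh = 87×13.5×16 = 1.879e+04 J
P = W/t = 1.879e+04/13 = 1446 W = 1.446 kW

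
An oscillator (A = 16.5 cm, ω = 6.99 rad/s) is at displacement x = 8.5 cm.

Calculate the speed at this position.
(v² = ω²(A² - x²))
v = ω√(A² − x²) = 6.99×√(0.165² − 0.085²) = 0.9885 m/s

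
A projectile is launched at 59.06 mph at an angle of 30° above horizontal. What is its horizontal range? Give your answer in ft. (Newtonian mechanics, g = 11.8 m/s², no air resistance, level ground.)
R = v₀² sin(2θ) / g (with unit conversion) = 167.8 ft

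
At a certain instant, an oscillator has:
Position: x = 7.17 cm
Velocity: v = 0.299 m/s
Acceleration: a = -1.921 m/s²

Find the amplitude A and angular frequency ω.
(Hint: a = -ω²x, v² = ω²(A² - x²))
a = −ω²x → ω = √(|a|/x) = √(1.921/0.0717) = 5.176 rad/s
v² = ω²(A² − x²) → A = √(x² + v²/ω²) = √(0.0717² + 0.299²/5.176²) = 0.09207 m = 9.207 cm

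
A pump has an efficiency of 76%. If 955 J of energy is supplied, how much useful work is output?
W_out = η × W_in = 0.76 × 955 = 725.8 J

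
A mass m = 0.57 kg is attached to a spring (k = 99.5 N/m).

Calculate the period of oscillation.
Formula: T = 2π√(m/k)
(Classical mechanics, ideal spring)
T = 2π√(m/k) = 2π√(0.57/99.5) = 0.4756 s; f = 1/T = 2.103 Hz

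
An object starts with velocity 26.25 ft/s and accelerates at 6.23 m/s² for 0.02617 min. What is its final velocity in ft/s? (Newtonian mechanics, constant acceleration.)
v = v₀ + at (with unit conversion) = 58.34 ft/s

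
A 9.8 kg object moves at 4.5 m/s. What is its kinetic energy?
KE = ½mv² = ½×9.8×4.5² = 99.225 J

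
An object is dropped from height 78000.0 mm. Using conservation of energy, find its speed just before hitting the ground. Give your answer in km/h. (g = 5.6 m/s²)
mgh = ½mv² → v = √(2gh) = √(2×5.6×78) = 29.56 m/s = 106.4 km/h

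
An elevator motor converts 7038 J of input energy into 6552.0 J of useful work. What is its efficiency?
η = W_out/W_in = 6552.0/7038 = 0.9309 = 93.09%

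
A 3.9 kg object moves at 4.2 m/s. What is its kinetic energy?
KE = ½mv² = ½×3.9×4.2² = 34.398 J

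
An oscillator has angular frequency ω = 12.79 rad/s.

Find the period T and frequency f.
T = 2π/ω = 2π/12.79 = 0.4913 s; f = ω/2π = 2.036 Hz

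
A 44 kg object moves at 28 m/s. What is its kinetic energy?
KE = ½mv² = ½×44×28² = 17248.0 J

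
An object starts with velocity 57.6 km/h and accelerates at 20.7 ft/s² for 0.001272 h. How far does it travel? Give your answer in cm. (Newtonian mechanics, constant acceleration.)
d = v₀t + ½at² (with unit conversion) = 13940.0 cm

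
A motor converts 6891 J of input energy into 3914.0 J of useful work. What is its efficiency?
η = W_out/W_in = 3914.0/6891 = 0.568 = 56.8%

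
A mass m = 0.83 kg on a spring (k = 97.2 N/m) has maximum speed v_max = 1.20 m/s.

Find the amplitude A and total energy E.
½mv²_max = ½kA² → A = v_max√(m/k) = 1.2×√(0.83/97.2) = 0.1109 m = 11.09 cm
E = ½mv²_max = ½×0.83×1.2² = 0.5976 J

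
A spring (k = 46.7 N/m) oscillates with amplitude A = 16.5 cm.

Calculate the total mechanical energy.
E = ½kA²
E = ½kA² = ½×46.7×(0.165)² = 0.6357 J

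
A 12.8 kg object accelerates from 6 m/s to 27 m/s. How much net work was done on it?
W_net = ΔKE = ½m(v₂² − v₁²) = ½×12.8×(27² − 6²) = 4435.2 J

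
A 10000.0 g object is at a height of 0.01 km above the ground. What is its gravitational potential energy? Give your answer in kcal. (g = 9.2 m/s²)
PE = mgh = 10 kg × 9.2 m/s² × 10 m = 920 J = 0.2199 kcal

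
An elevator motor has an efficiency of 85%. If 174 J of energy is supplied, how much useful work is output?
W_out = η × W_in = 0.85 × 174 = 147.9 J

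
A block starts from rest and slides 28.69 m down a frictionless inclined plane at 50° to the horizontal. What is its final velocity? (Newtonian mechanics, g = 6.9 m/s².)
a = g sin(θ) = 6.9 × sin(50°) = 5.29 m/s²
v = √(2ad) = √(2 × 5.29 × 28.69) = 17.42 m/s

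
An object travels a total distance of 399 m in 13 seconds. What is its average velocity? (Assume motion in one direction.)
v_avg = Δd / Δt = 399 / 13 = 30.69 m/s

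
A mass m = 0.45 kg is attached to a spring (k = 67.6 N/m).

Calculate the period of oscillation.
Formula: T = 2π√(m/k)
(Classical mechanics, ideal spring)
T = 2π√(m/k) = 2π√(0.45/67.6) = 0.5126 s; f = 1/T = 1.951 Hz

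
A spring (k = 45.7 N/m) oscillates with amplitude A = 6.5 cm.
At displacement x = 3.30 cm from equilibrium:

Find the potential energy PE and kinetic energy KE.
E_total = ½kA² = ½×45.7×(0.065)² = 0.09654 J
PE = ½kx² = ½×45.7×(0.033)² = 0.02488 J
KE = E_total − PE = 0.07166 J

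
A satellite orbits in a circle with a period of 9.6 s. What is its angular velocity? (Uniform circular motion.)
ω = 2π/T = 2π/9.6 = 0.6545 rad/s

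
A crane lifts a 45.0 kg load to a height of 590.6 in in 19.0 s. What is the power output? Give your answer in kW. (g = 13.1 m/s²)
W = mgh = 45×13.1×15 = 8843 J
P = W/t = 8843/19 = 465.4 W = 0.4654 kW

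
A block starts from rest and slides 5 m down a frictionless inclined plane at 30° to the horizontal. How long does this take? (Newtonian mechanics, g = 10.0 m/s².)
a = g sin(θ) = 10.0 × sin(30°) = 5.0 m/s²
t = √(2d/a) = √(2 × 5 / 5.0) = 1.41 s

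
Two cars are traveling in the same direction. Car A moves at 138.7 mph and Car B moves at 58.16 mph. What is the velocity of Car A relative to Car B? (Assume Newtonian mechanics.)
v_rel = v_A - v_B = 138.7 - 58.16 = 80.54 mph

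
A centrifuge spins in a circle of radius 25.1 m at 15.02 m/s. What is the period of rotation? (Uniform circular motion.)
T = 2πr/v = 2π×25.1/15.02 = 10.5 s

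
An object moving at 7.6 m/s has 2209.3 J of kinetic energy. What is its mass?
KE = ½mv² → m = 2KE/v² = 2×2209.3/7.6² = 76.5 kg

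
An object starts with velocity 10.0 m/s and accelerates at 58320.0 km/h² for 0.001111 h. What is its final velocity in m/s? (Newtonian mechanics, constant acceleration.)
v = v₀ + at (with unit conversion) = 28.0 m/s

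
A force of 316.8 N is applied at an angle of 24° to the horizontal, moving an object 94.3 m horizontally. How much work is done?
W = Fd cosθ = 316.8×94.3×cos(24°) = 27291.0 J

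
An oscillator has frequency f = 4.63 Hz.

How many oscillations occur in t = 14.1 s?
n = f×t = 4.63×14.1 = 65.28 oscillations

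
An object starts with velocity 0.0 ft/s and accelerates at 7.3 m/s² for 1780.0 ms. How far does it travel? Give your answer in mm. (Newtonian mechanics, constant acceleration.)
d = v₀t + ½at² (with unit conversion) = 11560.0 mm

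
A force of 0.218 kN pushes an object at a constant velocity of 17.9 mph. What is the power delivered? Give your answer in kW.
P = Fv = 218 N × 8.002 m/s = 1744 W = 1.744 kW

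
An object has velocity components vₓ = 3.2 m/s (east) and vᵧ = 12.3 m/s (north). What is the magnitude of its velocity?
|v| = √(vₓ² + vᵧ²) = √(3.2² + 12.3²) = √(161.53) = 12.71 m/s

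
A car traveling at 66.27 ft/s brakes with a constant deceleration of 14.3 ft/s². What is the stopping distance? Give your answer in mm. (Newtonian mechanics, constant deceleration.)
d = v₀² / (2a) (with unit conversion) = 46800.0 mm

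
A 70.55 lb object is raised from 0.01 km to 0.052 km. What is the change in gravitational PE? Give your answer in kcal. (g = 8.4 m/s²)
ΔPE = mg(h₂ − h₁) = 32 kg × 8.4 m/s² × (52 − 10) m = 1.129e+04 J = 2.698 kcal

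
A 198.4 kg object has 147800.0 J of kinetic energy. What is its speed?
KE = ½mv² → v = √(2KE/m) = √(2×147800.0/198.4) = 38.6 m/s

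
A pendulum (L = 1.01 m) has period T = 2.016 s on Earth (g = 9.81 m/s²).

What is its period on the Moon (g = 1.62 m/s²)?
T = 2π√(L/g), so T_moon/T_earth = √(g_earth/g_moon)
T_moon = 2π√(1.01/1.62) = 4.961 s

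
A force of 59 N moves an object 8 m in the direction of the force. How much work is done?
W = Fd = 59×8 = 472.0 J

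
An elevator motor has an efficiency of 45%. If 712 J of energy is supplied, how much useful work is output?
W_out = η × W_in = 0.45 × 712 = 320.4 J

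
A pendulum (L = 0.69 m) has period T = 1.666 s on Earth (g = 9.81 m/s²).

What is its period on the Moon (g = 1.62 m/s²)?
T = 2π√(L/g), so T_moon/T_earth = √(g_earth/g_moon)
T_moon = 2π√(0.69/1.62) = 4.101 s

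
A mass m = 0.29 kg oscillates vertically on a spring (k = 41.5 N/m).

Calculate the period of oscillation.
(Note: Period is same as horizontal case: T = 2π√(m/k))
T = 2π√(m/k) = 2π√(0.29/41.5) = 0.5252 s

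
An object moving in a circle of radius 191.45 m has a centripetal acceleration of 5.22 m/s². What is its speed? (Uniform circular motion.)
v = √(a_c × r) = √(5.22 × 191.45) = 31.61 m/s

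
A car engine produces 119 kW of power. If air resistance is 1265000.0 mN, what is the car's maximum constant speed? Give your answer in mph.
P = Fv → v = P/F = 119000 W / 1265 N = 94.07 m/s = 210.4 mph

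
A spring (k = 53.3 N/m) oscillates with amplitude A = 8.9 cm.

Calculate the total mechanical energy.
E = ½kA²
E = ½kA² = ½×53.3×(0.089)² = 0.2111 J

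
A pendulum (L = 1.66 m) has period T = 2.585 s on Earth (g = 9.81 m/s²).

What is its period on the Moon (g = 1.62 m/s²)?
T = 2π√(L/g), so T_moon/T_earth = √(g_earth/g_moon)
T_moon = 2π√(1.66/1.62) = 6.36 s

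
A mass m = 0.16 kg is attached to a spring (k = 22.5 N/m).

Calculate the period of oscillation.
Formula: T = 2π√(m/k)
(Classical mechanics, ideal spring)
T = 2π√(m/k) = 2π√(0.16/22.5) = 0.5298 s; f = 1/T = 1.887 Hz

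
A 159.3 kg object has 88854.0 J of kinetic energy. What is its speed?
KE = ½mv² → v = √(2KE/m) = √(2×88854.0/159.3) = 33.4 m/s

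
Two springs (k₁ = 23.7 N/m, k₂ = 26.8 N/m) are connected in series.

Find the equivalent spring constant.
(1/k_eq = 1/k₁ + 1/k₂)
1/k_eq = 1/23.7 + 1/26.8 = 0.079508; k_eq = 12.58 N/m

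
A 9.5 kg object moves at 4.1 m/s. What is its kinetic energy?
KE = ½mv² = ½×9.5×4.1² = 79.8475 J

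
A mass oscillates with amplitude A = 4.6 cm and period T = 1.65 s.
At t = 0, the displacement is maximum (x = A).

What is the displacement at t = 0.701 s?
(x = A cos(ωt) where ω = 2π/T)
ω = 2π/T = 2π/1.65 = 3.808 rad/s
x = A cos(ωt) = 4.6×cos(3.808×0.701) = -4.097 cm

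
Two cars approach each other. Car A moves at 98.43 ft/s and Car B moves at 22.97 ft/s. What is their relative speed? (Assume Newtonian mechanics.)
v_rel = v_A + v_B = 98.43 + 22.97 = 121.4 ft/s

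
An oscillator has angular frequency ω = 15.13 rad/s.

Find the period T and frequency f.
T = 2π/ω = 2π/15.13 = 0.4153 s; f = ω/2π = 2.408 Hz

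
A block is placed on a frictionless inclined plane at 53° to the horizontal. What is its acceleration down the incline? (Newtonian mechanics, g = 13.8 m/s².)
a = g sin(θ) = 13.8 × sin(53°) = 13.8 × 0.7986 = 11.02 m/s²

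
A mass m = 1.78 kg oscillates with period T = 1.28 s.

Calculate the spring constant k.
T = 2π√(m/k) → k = m(2π/T)² = 1.78×(2π/1.28)² = 42.89 N/m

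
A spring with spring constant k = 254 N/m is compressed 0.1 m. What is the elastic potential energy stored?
PE = ½kx² = ½×254×0.1² = 1.27 J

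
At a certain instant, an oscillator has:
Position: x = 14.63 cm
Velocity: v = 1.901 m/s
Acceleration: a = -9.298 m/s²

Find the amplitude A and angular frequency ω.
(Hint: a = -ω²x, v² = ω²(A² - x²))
a = −ω²x → ω = √(|a|/x) = √(9.298/0.1463) = 7.972 rad/s
v² = ω²(A² − x²) → A = √(x² + v²/ω²) = √(0.1463² + 1.901²/7.972²) = 0.2798 m = 27.98 cm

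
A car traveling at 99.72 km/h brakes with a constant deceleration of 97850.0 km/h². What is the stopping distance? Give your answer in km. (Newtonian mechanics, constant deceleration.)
d = v₀² / (2a) (with unit conversion) = 0.05081 km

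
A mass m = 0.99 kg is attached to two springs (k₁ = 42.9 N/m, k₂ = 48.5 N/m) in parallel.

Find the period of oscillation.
k_eq = k₁+k₂ = 91.4 N/m
T = 2π√(m/k_eq) = 2π√(0.99/91.4) = 0.6539 s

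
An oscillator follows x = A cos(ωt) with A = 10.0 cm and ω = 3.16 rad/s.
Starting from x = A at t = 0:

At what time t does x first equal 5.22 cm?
cos(ωt) = x/A = 5.22/10.0 = 0.522
ωt = arccos(0.522) = 1.022 rad
t = 1.022/3.16 = 0.3233 s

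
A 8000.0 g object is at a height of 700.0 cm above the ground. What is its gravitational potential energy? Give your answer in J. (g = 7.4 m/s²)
PE = mgh = 8 kg × 7.4 m/s² × 7 m = 414.4 J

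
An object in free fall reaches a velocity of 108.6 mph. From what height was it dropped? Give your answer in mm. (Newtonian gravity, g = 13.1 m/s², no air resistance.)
h = v²/(2g) (with unit conversion) = 89960.0 mm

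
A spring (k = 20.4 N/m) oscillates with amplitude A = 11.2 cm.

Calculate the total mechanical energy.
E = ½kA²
E = ½kA² = ½×20.4×(0.112)² = 0.1279 J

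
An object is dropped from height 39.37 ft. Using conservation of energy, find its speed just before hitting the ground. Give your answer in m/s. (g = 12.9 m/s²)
mgh = ½mv² → v = √(2gh) = √(2×12.9×12) = 17.6 m/s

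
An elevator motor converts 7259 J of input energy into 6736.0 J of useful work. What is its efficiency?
η = W_out/W_in = 6736.0/7259 = 0.928 = 92.8%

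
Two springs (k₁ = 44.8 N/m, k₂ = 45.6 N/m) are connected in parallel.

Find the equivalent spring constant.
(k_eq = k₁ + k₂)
k_eq = k₁ + k₂ = 44.8 + 45.6 = 90.4 N/m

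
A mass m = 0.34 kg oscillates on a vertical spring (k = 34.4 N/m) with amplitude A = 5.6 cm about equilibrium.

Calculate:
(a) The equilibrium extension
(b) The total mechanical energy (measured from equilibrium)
x_eq = mg/k = 0.34×9.81/34.4 = 0.09696 m = 9.696 cm
E = ½kA² = ½×34.4×(0.056)² = 0.05394 J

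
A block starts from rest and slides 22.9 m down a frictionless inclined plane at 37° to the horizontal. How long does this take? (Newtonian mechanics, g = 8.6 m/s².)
a = g sin(θ) = 8.6 × sin(37°) = 5.18 m/s²
t = √(2d/a) = √(2 × 22.9 / 5.18) = 2.97 s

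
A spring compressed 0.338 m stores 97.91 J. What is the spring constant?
PE = ½kx² → k = 2PE/x² = 2×97.91/0.338² = 1714.0 N/m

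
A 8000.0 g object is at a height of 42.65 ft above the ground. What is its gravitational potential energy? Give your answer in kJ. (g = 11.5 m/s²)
PE = mgh = 8 kg × 11.5 m/s² × 13 m = 1196 J = 1.196 kJ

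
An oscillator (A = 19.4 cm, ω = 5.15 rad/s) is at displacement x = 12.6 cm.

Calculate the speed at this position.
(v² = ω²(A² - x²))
v = ω√(A² − x²) = 5.15×√(0.194² − 0.126²) = 0.7597 m/s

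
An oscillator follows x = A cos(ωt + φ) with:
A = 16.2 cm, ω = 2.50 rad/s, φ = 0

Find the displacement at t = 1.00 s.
x = A cos(ωt + φ) = 16.2×cos(2.5×1.0 + 0) = -12.98 cm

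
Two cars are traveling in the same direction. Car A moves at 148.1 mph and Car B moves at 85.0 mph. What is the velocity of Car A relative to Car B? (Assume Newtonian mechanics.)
v_rel = v_A - v_B = 148.1 - 85.0 = 63.1 mph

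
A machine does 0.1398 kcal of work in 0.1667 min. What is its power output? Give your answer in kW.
P = W/t = 584.9 J / 10 s = 58.48 W = 0.05848 kW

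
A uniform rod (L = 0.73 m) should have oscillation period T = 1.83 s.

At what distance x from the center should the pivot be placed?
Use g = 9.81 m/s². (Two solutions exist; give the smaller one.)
T = 2π√((L²/12 + x²)/(gx)). Let c = T²g/(4π²) = 0.8322.
x² − cx + L²/12 = 0 → x = (c − √(c² − L²/3))/2 = 0.05731 m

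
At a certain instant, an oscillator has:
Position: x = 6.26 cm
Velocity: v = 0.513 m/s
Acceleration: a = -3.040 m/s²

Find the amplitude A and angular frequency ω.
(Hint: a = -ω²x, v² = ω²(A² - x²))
a = −ω²x → ω = √(|a|/x) = √(3.04/0.0626) = 6.969 rad/s
v² = ω²(A² − x²) → A = √(x² + v²/ω²) = √(0.0626² + 0.513²/6.969²) = 0.09663 m = 9.663 cm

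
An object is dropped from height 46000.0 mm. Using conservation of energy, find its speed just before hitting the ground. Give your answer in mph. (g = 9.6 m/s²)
mgh = ½mv² → v = √(2gh) = √(2×9.6×46) = 29.72 m/s = 66.48 mph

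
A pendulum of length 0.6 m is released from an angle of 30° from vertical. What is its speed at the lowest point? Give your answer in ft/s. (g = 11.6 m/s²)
h = L(1 − cosθ) = 0.6×(1 − cos30°) = 0.08038 m
v = √(2gh) = √(2×11.6×0.08038) = 1.366 m/s = 4.48 ft/s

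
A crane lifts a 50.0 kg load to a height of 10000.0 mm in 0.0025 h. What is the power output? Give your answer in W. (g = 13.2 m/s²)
W = mgh = 50×13.2×10 = 6600 J
P = W/t = 6600/9 = 733.3 W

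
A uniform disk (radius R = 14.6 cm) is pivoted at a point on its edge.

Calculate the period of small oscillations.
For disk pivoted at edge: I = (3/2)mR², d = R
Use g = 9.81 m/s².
I/m = (3/2)R² = 0.03197 m²; d = R = 0.146 m
T = 2π√((3/2)R²/(gR)) = 2π√(3R/(2g)) = 0.9388 s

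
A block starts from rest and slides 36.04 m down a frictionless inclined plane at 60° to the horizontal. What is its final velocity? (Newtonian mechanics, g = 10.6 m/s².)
a = g sin(θ) = 10.6 × sin(60°) = 9.18 m/s²
v = √(2ad) = √(2 × 9.18 × 36.04) = 25.72 m/s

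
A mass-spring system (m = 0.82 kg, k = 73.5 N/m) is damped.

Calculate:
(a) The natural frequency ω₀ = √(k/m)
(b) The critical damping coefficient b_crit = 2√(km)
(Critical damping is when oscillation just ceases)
ω₀ = √(k/m) = √(73.5/0.82) = 9.468 rad/s
b_crit = 2√(km) = 2√(73.5×0.82) = 15.53 kg/s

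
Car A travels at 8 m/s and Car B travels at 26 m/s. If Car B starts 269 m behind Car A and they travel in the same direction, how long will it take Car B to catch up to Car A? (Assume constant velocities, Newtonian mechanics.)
Relative speed: v_rel = 26 - 8 = 18 m/s
Time to catch: t = d₀/v_rel = 269/18 = 14.94 s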